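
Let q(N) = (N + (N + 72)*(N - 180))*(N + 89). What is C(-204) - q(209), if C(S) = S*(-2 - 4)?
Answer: -2489460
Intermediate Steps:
q(N) = (89 + N)*(N + (-180 + N)*(72 + N)) (q(N) = (N + (72 + N)*(-180 + N))*(89 + N) = (N + (-180 + N)*(72 + N))*(89 + N) = (89 + N)*(N + (-180 + N)*(72 + N)))
C(S) = -6*S (C(S) = S*(-6) = -6*S)
C(-204) - q(209) = -6*(-204) - (-1153440 + 209³ - 22483*209 - 18*209²) = 1224 - (-1153440 + 9129329 - 4698947 - 18*43681) = 1224 - (-1153440 + 9129329 - 4698947 - 786258) = 1224 - 1*2490684 = 1224 - 2490684 = -2489460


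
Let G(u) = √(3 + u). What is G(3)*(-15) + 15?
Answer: 15 - 15*√6 ≈ -21.742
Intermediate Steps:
G(3)*(-15) + 15 = √(3 + 3)*(-15) + 15 = √6*(-15) + 15 = -15*√6 + 15 = 15 - 15*√6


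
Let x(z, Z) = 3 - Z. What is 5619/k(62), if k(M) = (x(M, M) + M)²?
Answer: 1873/3 ≈ 624.33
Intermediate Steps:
k(M) = 9 (k(M) = ((3 - M) + M)² = 3² = 9)
5619/k(62) = 5619/9 = 5619*(⅑) = 1873/3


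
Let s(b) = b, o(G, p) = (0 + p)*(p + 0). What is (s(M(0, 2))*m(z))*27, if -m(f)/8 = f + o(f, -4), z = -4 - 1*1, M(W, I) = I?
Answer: -4752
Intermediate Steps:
o(G, p) = p² (o(G, p) = p*p = p²)
z = -5 (z = -4 - 1 = -5)
m(f) = -128 - 8*f (m(f) = -8*(f + (-4)²) = -8*(f + 16) = -8*(16 + f) = -128 - 8*f)
(s(M(0, 2))*m(z))*27 = (2*(-128 - 8*(-5)))*27 = (2*(-128 + 40))*27 = (2*(-88))*27 = -176*27 = -4752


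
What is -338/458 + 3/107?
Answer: -17396/24503 ≈ -0.70995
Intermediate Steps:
-338/458 + 3/107 = -338*1/458 + 3*(1/107) = -169/229 + 3/107 = -17396/24503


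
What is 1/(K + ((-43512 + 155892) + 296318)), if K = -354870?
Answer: 1/53828 ≈ 1.8578e-5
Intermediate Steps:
1/(K + ((-43512 + 155892) + 296318)) = 1/(-354870 + ((-43512 + 155892) + 296318)) = 1/(-354870 + (112380 + 296318)) = 1/(-354870 + 408698) = 1/53828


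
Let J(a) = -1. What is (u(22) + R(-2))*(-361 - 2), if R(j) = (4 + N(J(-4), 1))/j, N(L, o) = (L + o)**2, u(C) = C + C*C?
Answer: -182952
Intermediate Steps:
u(C) = C + C**2
R(j) = 4/j (R(j) = (4 + (-1 + 1)**2)/j = (4 + 0**2)/j = (4 + 0)/j = 4/j)
(u(22) + R(-2))*(-361 - 2) = (22*(1 + 22) + 4/(-2))*(-361 - 2) = (22*23 + 4*(-1/2))*(-363) = (506 - 2)*(-363) = 504*(-363) = -182952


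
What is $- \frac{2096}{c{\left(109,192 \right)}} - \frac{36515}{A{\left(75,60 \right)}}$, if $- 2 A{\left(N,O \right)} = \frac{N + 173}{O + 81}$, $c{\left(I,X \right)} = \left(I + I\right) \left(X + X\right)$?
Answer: $\frac{6734384359}{162192} \approx 41521.0$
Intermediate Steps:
$c{\left(I,X \right)} = 4 I X$ ($c{\left(I,X \right)} = 2 I 2 X = 4 I X$)
$A{\left(N,O \right)} = - \frac{173 + N}{2 \left(81 + O\right)}$ ($A{\left(N,O \right)} = - \frac{\left(N + 173\right) \frac{1}{O + 81}}{2} = - \frac{\left(173 + N\right) \frac{1}{81 + O}}{2} = - \frac{\frac{1}{81 + O} \left(173 + N\right)}{2} = - \frac{173 + N}{2 \left(81 + O\right)}$)
$- \frac{2096}{c{\left(109,192 \right)}} - \frac{36515}{A{\left(75,60 \right)}} = - \frac{2096}{4 \cdot 109 \cdot 192} - \frac{36515}{\frac{1}{2} \frac{1}{81 + 60} \left(-173 - 75\right)} = - \frac{2096}{83712} - \frac{36515}{\frac{1}{2} \cdot \frac{1}{141} \left(-173 - 75\right)} = \left(-2096\right) \frac{1}{83712} - \frac{36515}{\frac{1}{2} \cdot \frac{1}{141} \left(-248\right)} = - \frac{131}{5232} - \frac{36515}{- \frac{124}{141}} = - \frac{131}{5232} - - \frac{5148615}{124} = - \frac{131}{5232} + \frac{5148615}{124} = \frac{6734384359}{162192}$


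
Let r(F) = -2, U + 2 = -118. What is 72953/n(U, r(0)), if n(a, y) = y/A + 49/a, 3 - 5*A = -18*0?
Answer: -8754360/449 ≈ -19497.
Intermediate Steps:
U = -120 (U = -2 - 118 = -120)
A = ⅗ (A = ⅗ - (-18)*0/5 = ⅗ - ⅕*0 = ⅗ + 0 = ⅗ ≈ 0.60000)
n(a, y) = 49/a + 5*y/3 (n(a, y) = y/(⅗) + 49/a = y*(5/3) + 49/a = 5*y/3 + 49/a = 49/a + 5*y/3)
72953/n(U, r(0)) = 72953/(49/(-120) + (5/3)*(-2)) = 72953/(49*(-1/120) - 10/3) = 72953/(-49/120 - 10/3) = 72953/(-449/120) = 72953*(-120/449) = -8754360/449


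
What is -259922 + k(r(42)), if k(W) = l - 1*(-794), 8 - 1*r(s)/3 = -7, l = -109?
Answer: -259237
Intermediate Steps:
r(s) = 45 (r(s) = 24 - 3*(-7) = 24 + 21 = 45)
k(W) = 685 (k(W) = -109 - 1*(-794) = -109 + 794 = 685)
-259922 + k(r(42)) = -259922 + 685 = -259237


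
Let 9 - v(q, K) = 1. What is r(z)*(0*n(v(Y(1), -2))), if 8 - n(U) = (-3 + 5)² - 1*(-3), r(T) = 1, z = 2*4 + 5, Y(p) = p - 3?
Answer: 0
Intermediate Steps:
Y(p) = -3 + p
v(q, K) = 8 (v(q, K) = 9 - 1*1 = 9 - 1 = 8)
z = 13 (z = 8 + 5 = 13)
n(U) = 1 (n(U) = 8 - ((-3 + 5)² - 1*(-3)) = 8 - (2² + 3) = 8 - (4 + 3) = 8 - 1*7 = 8 - 7 = 1)
r(z)*(0*n(v(Y(1), -2))) = 1*(0*1) = 1*0 = 0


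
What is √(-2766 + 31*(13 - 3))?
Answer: 2*I*√614 ≈ 49.558*I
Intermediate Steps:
√(-2766 + 31*(13 - 3)) = √(-2766 + 31*10) = √(-2766 + 310) = √(-2456) = 2*I*√614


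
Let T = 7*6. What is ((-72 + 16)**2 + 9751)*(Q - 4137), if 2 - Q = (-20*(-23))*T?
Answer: -302264585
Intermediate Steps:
T = 42
Q = -19318 (Q = 2 - (-20*(-23))*42 = 2 - 460*42 = 2 - 1*19320 = 2 - 19320 = -19318)
((-72 + 16)**2 + 9751)*(Q - 4137) = ((-72 + 16)**2 + 9751)*(-19318 - 4137) = ((-56)**2 + 9751)*(-23455) = (3136 + 9751)*(-23455) = 12887*(-23455) = -302264585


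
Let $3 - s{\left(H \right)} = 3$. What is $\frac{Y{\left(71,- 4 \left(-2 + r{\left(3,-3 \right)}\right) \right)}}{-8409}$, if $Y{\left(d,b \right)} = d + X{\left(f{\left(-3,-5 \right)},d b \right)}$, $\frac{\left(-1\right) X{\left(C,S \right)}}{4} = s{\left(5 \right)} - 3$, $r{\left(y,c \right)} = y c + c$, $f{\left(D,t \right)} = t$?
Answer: $- \frac{83}{8409} \approx -0.0098704$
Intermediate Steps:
$s{\left(H \right)} = 0$ ($s{\left(H \right)} = 3 - 3 = 0$)
$r{\left(y,c \right)} = c + c y$ ($r{\left(y,c \right)} = c y + c = c + c y$)
$X{\left(C,S \right)} = 12$ ($X{\left(C,S \right)} = - 4 \left(0 - 3\right) = \left(-4\right) \left(-3\right) = 12$)
$Y{\left(d,b \right)} = 12 + d$ ($Y{\left(d,b \right)} = d + 12 = 12 + d$)
$\frac{Y{\left(71,- 4 \left(-2 + r{\left(3,-3 \right)}\right) \right)}}{-8409} = \frac{12 + 71}{-8409} = 83 \left(- \frac{1}{8409}\right) = - \frac{83}{8409}$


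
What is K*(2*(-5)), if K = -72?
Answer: 720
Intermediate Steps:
K*(2*(-5)) = -144*(-5) = -72*(-10) = 720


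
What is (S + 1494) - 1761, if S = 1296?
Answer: 1029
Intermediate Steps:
(S + 1494) - 1761 = (1296 + 1494) - 1761 = 2790 - 1761 = 1029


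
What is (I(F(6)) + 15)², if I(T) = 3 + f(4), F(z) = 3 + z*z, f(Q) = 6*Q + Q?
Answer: 2116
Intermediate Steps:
f(Q) = 7*Q
F(z) = 3 + z²
I(T) = 31 (I(T) = 3 + 7*4 = 3 + 28 = 31)
(I(F(6)) + 15)² = (31 + 15)² = 46² = 2116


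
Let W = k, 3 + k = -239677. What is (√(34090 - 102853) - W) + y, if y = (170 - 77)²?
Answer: 248329 + I*√68763 ≈ 2.4833e+5 + 262.23*I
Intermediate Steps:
k = -239680 (k = -3 - 239677 = -239680)
y = 8649 (y = 93² = 8649)
W = -239680
(√(34090 - 102853) - W) + y = (√(34090 - 102853) - 1*(-239680)) + 8649 = (√(-68763) + 239680) + 8649 = (I*√68763 + 239680) + 8649 = (239680 + I*√68763) + 8649 = 248329 + I*√68763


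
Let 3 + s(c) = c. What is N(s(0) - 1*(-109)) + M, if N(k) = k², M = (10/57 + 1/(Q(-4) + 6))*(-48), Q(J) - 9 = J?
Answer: 2345652/209 ≈ 11223.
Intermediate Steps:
Q(J) = 9 + J
s(c) = -3 + c
M = -2672/209 (M = (10/57 + 1/((9 - 4) + 6))*(-48) = (10*(1/57) + 1/(5 + 6))*(-48) = (10/57 + 1/11)*(-48) = (167/627)*(-48) = -2672/209 ≈ -12.785)
N(s(0) - 1*(-109)) + M = ((-3 + 0) - 1*(-109))² - 2672/209 = (-3 + 109)² - 2672/209 = 106² - 2672/209 = 11236 - 2672/209 = 2345652/209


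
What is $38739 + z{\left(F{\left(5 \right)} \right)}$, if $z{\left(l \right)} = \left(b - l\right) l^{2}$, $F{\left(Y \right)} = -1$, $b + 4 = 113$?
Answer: $38849$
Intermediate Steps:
$b = 109$ ($b = -4 + 113 = 109$)
$z{\left(l \right)} = l^{2} \left(109 - l\right)$ ($z{\left(l \right)} = \left(109 - l\right) l^{2} = l^{2} \left(109 - l\right)$)
$38739 + z{\left(F{\left(5 \right)} \right)} = 38739 + \left(-1\right)^{2} \left(109 - -1\right) = 38739 + 1 \left(109 + 1\right) = 38739 + 1 \cdot 110 = 38739 + 110 = 38849$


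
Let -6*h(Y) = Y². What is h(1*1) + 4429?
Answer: 26573/6 ≈ 4428.8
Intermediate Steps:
h(Y) = -Y²/6
h(1*1) + 4429 = -1²/6 + 4429 = -⅙*1² + 4429 = -⅙*1 + 4429 = -⅙ + 4429 = 26573/6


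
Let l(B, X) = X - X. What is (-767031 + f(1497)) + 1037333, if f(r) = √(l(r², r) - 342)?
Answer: 270302 + 3*I*√38 ≈ 2.703e+5 + 18.493*I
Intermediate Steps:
l(B, X) = 0
f(r) = 3*I*√38 (f(r) = √(0 - 342) = √(-342) = 3*I*√38)
(-767031 + f(1497)) + 1037333 = (-767031 + 3*I*√38) + 1037333 = 270302 + 3*I*√38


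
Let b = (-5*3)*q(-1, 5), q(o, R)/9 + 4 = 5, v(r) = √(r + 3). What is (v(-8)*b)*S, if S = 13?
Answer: -1755*I*√5 ≈ -3924.3*I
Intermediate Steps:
v(r) = √(3 + r)
q(o, R) = 9 (q(o, R) = -36 + 9*5 = -36 + 45 = 9)
b = -135 (b = -5*3*9 = -15*9 = -135)
(v(-8)*b)*S = (√(3 - 8)*(-135))*13 = (√(-5)*(-135))*13 = ((I*√5)*(-135))*13 = -135*I*√5*13 = -1755*I*√5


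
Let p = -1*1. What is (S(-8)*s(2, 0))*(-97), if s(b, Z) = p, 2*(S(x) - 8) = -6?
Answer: 485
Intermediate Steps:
p = -1
S(x) = 5 (S(x) = 8 + (½)*(-6) = 8 - 3 = 5)
s(b, Z) = -1
(S(-8)*s(2, 0))*(-97) = (5*(-1))*(-97) = -5*(-97) = 485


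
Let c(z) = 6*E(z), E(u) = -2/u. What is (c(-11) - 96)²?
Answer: 1089936/121 ≈ 9007.7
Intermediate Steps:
c(z) = -12/z (c(z) = 6*(-2/z) = -12/z)
(c(-11) - 96)² = (-12/(-11) - 96)² = (-12*(-1/11) - 96)² = (12/11 - 96)² = (-1044/11)² = 1089936/121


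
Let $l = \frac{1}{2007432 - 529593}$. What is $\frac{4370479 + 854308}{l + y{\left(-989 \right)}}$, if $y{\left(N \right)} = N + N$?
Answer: $- \frac{7721393995293}{2923165541} \approx -2641.4$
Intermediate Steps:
$y{\left(N \right)} = 2 N$
$l = \frac{1}{1477839} \approx 6.7666 \cdot 10^{-7}$
$\frac{4370479 + 854308}{l + y{\left(-989 \right)}} = \frac{4370479 + 854308}{\frac{1}{1477839} + 2 \left(-989\right)} = \frac{5224787}{\frac{1}{1477839} - 1978} = \frac{5224787}{- \frac{2923165541}{1477839}} = 5224787 \left(- \frac{1477839}{2923165541}\right) = - \frac{7721393995293}{2923165541}$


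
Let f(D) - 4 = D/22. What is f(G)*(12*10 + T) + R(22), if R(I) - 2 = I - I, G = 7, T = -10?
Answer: 477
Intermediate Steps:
f(D) = 4 + D/22
R(I) = 2 (R(I) = 2 + (I - I) = 2 + 0 = 2)
f(G)*(12*10 + T) + R(22) = (4 + (1/22)*7)*(12*10 - 10) + 2 = (4 + 7/22)*(120 - 10) + 2 = (95/22)*110 + 2 = 475 + 2 = 477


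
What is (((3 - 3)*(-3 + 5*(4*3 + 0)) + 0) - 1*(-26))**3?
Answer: 17576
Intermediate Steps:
(((3 - 3)*(-3 + 5*(4*3 + 0)) + 0) - 1*(-26))**3 = ((0*(-3 + 5*(12 + 0)) + 0) + 26)**3 = ((0*(-3 + 5*12) + 0) + 26)**3 = ((0*(-3 + 60) + 0) + 26)**3 = ((0*57 + 0) + 26)**3 = ((0 + 0) + 26)**3 = (0 + 26)**3 = 26**3 = 17576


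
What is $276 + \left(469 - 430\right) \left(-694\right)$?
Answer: $-26790$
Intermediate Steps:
$276 + \left(469 - 430\right) \left(-694\right) = 276 + 39 \left(-694\right) = 276 - 27066 = -26790$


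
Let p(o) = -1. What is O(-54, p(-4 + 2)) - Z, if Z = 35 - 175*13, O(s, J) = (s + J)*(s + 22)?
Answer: 4000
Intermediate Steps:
O(s, J) = (22 + s)*(J + s) (O(s, J) = (J + s)*(22 + s) = (22 + s)*(J + s))
Z = -2240 (Z = 35 - 35*65 = 35 - 2275 = -2240)
O(-54, p(-4 + 2)) - Z = ((-54)**2 + 22*(-1) + 22*(-54) - 1*(-54)) - 1*(-2240) = (2916 - 22 - 1188 + 54) + 2240 = 1760 + 2240 = 4000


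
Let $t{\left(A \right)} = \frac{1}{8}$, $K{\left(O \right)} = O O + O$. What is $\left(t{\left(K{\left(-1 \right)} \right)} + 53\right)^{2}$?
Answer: $\frac{180625}{64} \approx 2822.3$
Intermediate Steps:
$K{\left(O \right)} = O + O^{2}$ ($K{\left(O \right)} = O^{2} + O = O + O^{2}$)
$t{\left(A \right)} = \frac{1}{8}$
$\left(t{\left(K{\left(-1 \right)} \right)} + 53\right)^{2} = \left(\frac{1}{8} + 53\right)^{2} = \left(\frac{425}{8}\right)^{2} = \frac{180625}{64}$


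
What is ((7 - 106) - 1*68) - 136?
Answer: -303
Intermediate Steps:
((7 - 106) - 1*68) - 136 = (-99 - 68) - 136 = -167 - 136 = -303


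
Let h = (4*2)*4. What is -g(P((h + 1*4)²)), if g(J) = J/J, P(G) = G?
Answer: -1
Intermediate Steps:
h = 32 (h = 8*4 = 32)
g(J) = 1
-g(P((h + 1*4)²)) = -1*1 = -1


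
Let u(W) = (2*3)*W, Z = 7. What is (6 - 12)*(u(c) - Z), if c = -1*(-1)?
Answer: 6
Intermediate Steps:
c = 1
u(W) = 6*W
(6 - 12)*(u(c) - Z) = (6 - 12)*(6*1 - 1*7) = -6*(6 - 7) = -6*(-1) = 6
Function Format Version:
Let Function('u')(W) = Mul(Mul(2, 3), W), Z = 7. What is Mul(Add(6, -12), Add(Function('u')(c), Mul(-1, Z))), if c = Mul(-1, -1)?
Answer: 6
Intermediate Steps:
c = 1
Function('u')(W) = Mul(6, W)
Mul(Add(6, -12), Add(Function('u')(c), Mul(-1, Z))) = Mul(Add(6, -12), Add(Mul(6, 1), Mul(-1, 7))) = Mul(-6, Add(6, -7)) = Mul(-6, -1) = 6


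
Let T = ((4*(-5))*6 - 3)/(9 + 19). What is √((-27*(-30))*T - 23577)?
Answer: I*√5318502/14 ≈ 164.73*I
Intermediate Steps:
T = -123/28 (T = (-20*6 - 3)/28 = (-120 - 3)*(1/28) = -123*1/28 = -123/28 ≈ -4.3929)
√((-27*(-30))*T - 23577) = √(-27*(-30)*(-123/28) - 23577) = √(810*(-123/28) - 23577) = √(-49815/14 - 23577) = √(-379893/14) = I*√5318502/14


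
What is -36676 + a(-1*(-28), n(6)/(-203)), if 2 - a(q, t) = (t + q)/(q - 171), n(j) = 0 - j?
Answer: -1064603856/29029 ≈ -36674.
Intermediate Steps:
n(j) = -j
a(q, t) = 2 - (q + t)/(-171 + q) (a(q, t) = 2 - (t + q)/(q - 171) = 2 - (q + t)/(-171 + q))
-36676 + a(-1*(-28), n(6)/(-203)) = -36676 + (-342 - 1*(-28) - (-1*6)/(-203))/(-171 - 1*(-28)) = -36676 + (-342 + 28 - (-6)*(-1)/203)/(-171 + 28) = -36676 + (-342 + 28 - 1*6/203)/(-143) = -36676 - (-342 + 28 - 6/203)/143 = -36676 - 1/143*(-63748/203) = -36676 + 63748/29029 = -1064603856/29029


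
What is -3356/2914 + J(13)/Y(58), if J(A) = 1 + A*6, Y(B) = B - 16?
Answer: 44627/61194 ≈ 0.72927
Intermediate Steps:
Y(B) = -16 + B
J(A) = 1 + 6*A
-3356/2914 + J(13)/Y(58) = -3356/2914 + (1 + 6*13)/(-16 + 58) = -3356*1/2914 + (1 + 78)/42 = -1678/1457 + 79*(1/42) = -1678/1457 + 79/42 = 44627/61194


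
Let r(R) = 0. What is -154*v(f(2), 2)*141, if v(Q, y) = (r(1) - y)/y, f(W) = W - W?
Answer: 21714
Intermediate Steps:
f(W) = 0
v(Q, y) = -1 (v(Q, y) = (0 - y)/y = (-y)/y = -1)
-154*v(f(2), 2)*141 = -154*(-1)*141 = 154*141 = 21714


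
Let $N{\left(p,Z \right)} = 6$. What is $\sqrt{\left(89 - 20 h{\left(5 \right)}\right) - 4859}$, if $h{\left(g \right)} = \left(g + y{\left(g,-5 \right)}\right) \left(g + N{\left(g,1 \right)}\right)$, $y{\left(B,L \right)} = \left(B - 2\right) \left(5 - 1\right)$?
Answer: $i \sqrt{8510} \approx 92.25 i$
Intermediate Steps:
$y{\left(B,L \right)} = -8 + 4 B$ ($y{\left(B,L \right)} = \left(-2 + B\right) 4 = -8 + 4 B$)
$h{\left(g \right)} = \left(-8 + 5 g\right) \left(6 + g\right)$ ($h{\left(g \right)} = \left(g + \left(-8 + 4 g\right)\right) \left(g + 6\right) = \left(-8 + 5 g\right) \left(6 + g\right)$)
$\sqrt{\left(89 - 20 h{\left(5 \right)}\right) - 4859} = \sqrt{\left(89 - 20 \left(-48 + 5 \cdot 5^{2} + 22 \cdot 5\right)\right) - 4859} = \sqrt{\left(89 - 20 \left(-48 + 5 \cdot 25 + 110\right)\right) - 4859} = \sqrt{\left(89 - 20 \left(-48 + 125 + 110\right)\right) - 4859} = \sqrt{\left(89 - 3740\right) - 4859} = \sqrt{-3651 - 4859} = \sqrt{-8510} = i \sqrt{8510}$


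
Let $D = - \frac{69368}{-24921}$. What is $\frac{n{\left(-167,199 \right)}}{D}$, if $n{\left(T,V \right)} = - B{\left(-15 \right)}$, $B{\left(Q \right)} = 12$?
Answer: $- \frac{5751}{1334} \approx -4.3111$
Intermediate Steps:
$D = \frac{5336}{1917}$ ($D = \left(-69368\right) \left(- \frac{1}{24921}\right) = \frac{5336}{1917} \approx 2.7835$)
$n{\left(T,V \right)} = -12$ ($n{\left(T,V \right)} = \left(-1\right) 12 = -12$)
$\frac{n{\left(-167,199 \right)}}{D} = - \frac{12}{\frac{5336}{1917}} = \left(-12\right) \frac{1917}{5336} = - \frac{5751}{1334}$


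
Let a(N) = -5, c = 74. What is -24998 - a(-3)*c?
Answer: -24628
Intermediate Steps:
-24998 - a(-3)*c = -24998 - (-5)*74 = -24998 - 1*(-370) = -24998 + 370 = -24628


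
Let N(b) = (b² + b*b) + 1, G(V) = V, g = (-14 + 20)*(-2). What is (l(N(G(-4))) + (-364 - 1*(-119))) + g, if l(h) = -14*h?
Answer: -719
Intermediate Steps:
g = -12 (g = 6*(-2) = -12)
N(b) = 1 + 2*b² (N(b) = (b² + b²) + 1 = 2*b² + 1 = 1 + 2*b²)
(l(N(G(-4))) + (-364 - 1*(-119))) + g = (-14*(1 + 2*(-4)²) + (-364 - 1*(-119))) - 12 = (-14*(1 + 2*16) + (-364 + 119)) - 12 = (-14*(1 + 32) - 245) - 12 = (-14*33 - 245) - 12 = (-462 - 245) - 12 = -707 - 12 = -719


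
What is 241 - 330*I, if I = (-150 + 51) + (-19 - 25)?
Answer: 47431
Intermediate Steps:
I = -143 (I = -99 - 44 = -143)
241 - 330*I = 241 - 330*(-143) = 241 + 47190 = 47431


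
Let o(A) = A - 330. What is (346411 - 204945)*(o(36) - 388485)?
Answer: -54999010014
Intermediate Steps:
o(A) = -330 + A
(346411 - 204945)*(o(36) - 388485) = (346411 - 204945)*((-330 + 36) - 388485) = 141466*(-294 - 388485) = 141466*(-388779) = -54999010014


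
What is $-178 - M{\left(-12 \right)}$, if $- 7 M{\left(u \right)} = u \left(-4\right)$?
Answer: $- \frac{1198}{7} \approx -171.14$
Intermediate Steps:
$M{\left(u \right)} = \frac{4 u}{7}$ ($M{\left(u \right)} = - \frac{u \left(-4\right)}{7} = - \frac{\left(-4\right) u}{7} = \frac{4 u}{7}$)
$-178 - M{\left(-12 \right)} = -178 - \frac{4}{7} \left(-12\right) = -178 - - \frac{48}{7} = -178 + \frac{48}{7} = - \frac{1198}{7}$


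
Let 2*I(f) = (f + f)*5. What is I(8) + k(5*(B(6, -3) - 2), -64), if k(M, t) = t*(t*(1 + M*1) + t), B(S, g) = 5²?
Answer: 479272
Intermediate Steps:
B(S, g) = 25
I(f) = 5*f (I(f) = ((f + f)*5)/2 = ((2*f)*5)/2 = (10*f)/2 = 5*f)
k(M, t) = t*(t + t*(1 + M)) (k(M, t) = t*(t*(1 + M) + t) = t*(t + t*(1 + M)))
I(8) + k(5*(B(6, -3) - 2), -64) = 5*8 + (-64)²*(2 + 5*(25 - 2)) = 40 + 4096*(2 + 5*23) = 40 + 4096*(2 + 115) = 40 + 4096*117 = 40 + 479232 = 479272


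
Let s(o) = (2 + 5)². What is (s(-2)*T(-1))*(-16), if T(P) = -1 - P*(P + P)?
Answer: 2352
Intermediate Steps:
T(P) = -1 - 2*P² (T(P) = -1 - P*2*P = -1 - 2*P²)
s(o) = 49 (s(o) = 7² = 49)
(s(-2)*T(-1))*(-16) = (49*(-1 - 2*(-1)²))*(-16) = (49*(-1 - 2*1))*(-16) = (49*(-1 - 2))*(-16) = (49*(-3))*(-16) = -147*(-16) = 2352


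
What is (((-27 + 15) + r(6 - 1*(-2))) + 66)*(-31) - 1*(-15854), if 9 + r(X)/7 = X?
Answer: 14397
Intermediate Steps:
r(X) = -63 + 7*X
(((-27 + 15) + r(6 - 1*(-2))) + 66)*(-31) - 1*(-15854) = (((-27 + 15) + (-63 + 7*(6 - 1*(-2)))) + 66)*(-31) - 1*(-15854) = ((-12 + (-63 + 7*(6 + 2))) + 66)*(-31) + 15854 = ((-12 + (-63 + 7*8)) + 66)*(-31) + 15854 = ((-12 + (-63 + 56)) + 66)*(-31) + 15854 = ((-12 - 7) + 66)*(-31) + 15854 = (-19 + 66)*(-31) + 15854 = 47*(-31) + 15854 = -1457 + 15854 = 14397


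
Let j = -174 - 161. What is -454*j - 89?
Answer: 152001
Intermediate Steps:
j = -335
-454*j - 89 = -454*(-335) - 89 = 152090 - 89 = 152001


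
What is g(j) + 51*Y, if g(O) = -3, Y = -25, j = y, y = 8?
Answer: -1278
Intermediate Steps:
j = 8
g(j) + 51*Y = -3 + 51*(-25) = -3 - 1275 = -1278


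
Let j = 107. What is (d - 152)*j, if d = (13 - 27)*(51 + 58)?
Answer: -179546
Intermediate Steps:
d = -1526 (d = -14*109 = -1526)
(d - 152)*j = (-1526 - 152)*107 = -1678*107 = -179546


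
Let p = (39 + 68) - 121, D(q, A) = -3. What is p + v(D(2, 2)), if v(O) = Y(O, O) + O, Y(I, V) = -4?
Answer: -21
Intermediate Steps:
p = -14 (p = 107 - 121 = -14)
v(O) = -4 + O
p + v(D(2, 2)) = -14 + (-4 - 3) = -14 - 7 = -21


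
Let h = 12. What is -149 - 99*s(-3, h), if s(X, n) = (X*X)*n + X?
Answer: -10544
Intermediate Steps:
s(X, n) = X + n*X² (s(X, n) = X²*n + X = n*X² + X = X + n*X²)
-149 - 99*s(-3, h) = -149 - (-297)*(1 - 3*12) = -149 - (-297)*(1 - 36) = -149 - (-297)*(-35) = -149 - 99*105 = -149 - 10395 = -10544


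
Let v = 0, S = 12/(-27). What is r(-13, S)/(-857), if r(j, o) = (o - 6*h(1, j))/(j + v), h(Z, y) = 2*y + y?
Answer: 2102/100269 ≈ 0.020964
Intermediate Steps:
h(Z, y) = 3*y
S = -4/9 (S = 12*(-1/27) = -4/9 ≈ -0.44444)
r(j, o) = (o - 18*j)/j (r(j, o) = (o - 18*j)/(j + 0) = (o - 18*j)/j)
r(-13, S)/(-857) = (-18 - 4/9/(-13))/(-857) = (-18 - 4/9*(-1/13))*(-1/857) = (-18 + 4/117)*(-1/857) = -2102/117*(-1/857) = 2102/100269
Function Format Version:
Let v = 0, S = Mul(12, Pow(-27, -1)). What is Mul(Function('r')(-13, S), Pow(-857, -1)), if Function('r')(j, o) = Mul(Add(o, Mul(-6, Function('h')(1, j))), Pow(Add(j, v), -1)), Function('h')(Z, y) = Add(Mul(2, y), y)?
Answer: Rational(2102, 100269) ≈ 0.020964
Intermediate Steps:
Function('h')(Z, y) = Mul(3, y)
S = Rational(-4, 9) (S = Mul(12, Rational(-1, 27)) = Rational(-4, 9) ≈ -0.44444)
Function('r')(j, o) = Mul(Pow(j, -1), Add(o, Mul(-18, j))) (Function('r')(j, o) = Mul(Add(o, Mul(-6, Mul(3, j))), Pow(Add(j, 0), -1)) = Mul(Add(o, Mul(-18, j)), Pow(j, -1)) = Mul(Pow(j, -1), Add(o, Mul(-18, j))))
Mul(Function('r')(-13, S), Pow(-857, -1)) = Mul(Add(-18, Mul(Rational(-4, 9), Pow(-13, -1))), Pow(-857, -1)) = Mul(Add(-18, Mul(Rational(-4, 9), Rational(-1, 13))), Rational(-1, 857)) = Mul(Add(-18, Rational(4, 117)), Rational(-1, 857)) = Mul(Rational(-2102, 117), Rational(-1, 857)) = Rational(2102, 100269)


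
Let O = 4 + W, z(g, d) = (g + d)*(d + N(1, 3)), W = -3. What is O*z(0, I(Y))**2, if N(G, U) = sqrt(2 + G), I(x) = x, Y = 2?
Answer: 28 + 16*sqrt(3) ≈ 55.713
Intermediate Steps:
z(g, d) = (d + g)*(d + sqrt(3)) (z(g, d) = (g + d)*(d + sqrt(2 + 1)) = (d + g)*(d + sqrt(3)))
O = 1 (O = 4 - 3 = 1)
O*z(0, I(Y))**2 = 1*(2**2 + 2*0 + 2*sqrt(3) + 0*sqrt(3))**2 = 1*(4 + 0 + 2*sqrt(3) + 0)**2 = 1*(4 + 2*sqrt(3))**2 = (4 + 2*sqrt(3))**2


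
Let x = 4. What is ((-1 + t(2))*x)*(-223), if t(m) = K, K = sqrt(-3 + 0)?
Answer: 892 - 892*I*sqrt(3) ≈ 892.0 - 1545.0*I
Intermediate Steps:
K = I*sqrt(3) (K = sqrt(-3) = I*sqrt(3) ≈ 1.732*I)
t(m) = I*sqrt(3)
((-1 + t(2))*x)*(-223) = ((-1 + I*sqrt(3))*4)*(-223) = (-4 + 4*I*sqrt(3))*(-223) = 892 - 892*I*sqrt(3)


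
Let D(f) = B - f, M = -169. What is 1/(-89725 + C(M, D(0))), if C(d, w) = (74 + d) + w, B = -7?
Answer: -1/89827 ≈ -1.1133e-5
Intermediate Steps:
D(f) = -7 - f
C(d, w) = 74 + d + w
1/(-89725 + C(M, D(0))) = 1/(-89725 + (74 - 169 + (-7 - 1*0))) = 1/(-89725 + (74 - 169 + (-7 + 0))) = 1/(-89725 + (74 - 169 - 7)) = 1/(-89725 - 102) = 1/(-89827) = -1/89827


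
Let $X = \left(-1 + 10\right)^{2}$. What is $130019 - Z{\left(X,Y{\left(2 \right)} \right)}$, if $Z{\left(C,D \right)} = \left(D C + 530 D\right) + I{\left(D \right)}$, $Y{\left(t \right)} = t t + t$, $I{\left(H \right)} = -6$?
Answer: $126359$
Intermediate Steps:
$Y{\left(t \right)} = t + t^{2}$ ($Y{\left(t \right)} = t^{2} + t = t + t^{2}$)
$X = 81$ ($X = 9^{2} = 81$)
$Z{\left(C,D \right)} = -6 + 530 D + C D$ ($Z{\left(C,D \right)} = \left(D C + 530 D\right) - 6 = \left(C D + 530 D\right) - 6 = \left(530 D + C D\right) - 6 = -6 + 530 D + C D$)
$130019 - Z{\left(X,Y{\left(2 \right)} \right)} = 130019 - \left(-6 + 530 \cdot 2 \left(1 + 2\right) + 81 \cdot 2 \left(1 + 2\right)\right) = 130019 - \left(-6 + 530 \cdot 2 \cdot 3 + 81 \cdot 2 \cdot 3\right) = 130019 - \left(-6 + 530 \cdot 6 + 81 \cdot 6\right) = 130019 - \left(-6 + 3180 + 486\right) = 130019 - 3660 = 126359$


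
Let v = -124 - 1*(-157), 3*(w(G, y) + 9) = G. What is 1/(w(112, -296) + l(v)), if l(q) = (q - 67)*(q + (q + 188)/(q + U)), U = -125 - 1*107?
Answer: -597/630377 ≈ -0.00094705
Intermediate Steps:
w(G, y) = -9 + G/3
U = -232 (U = -125 - 107 = -232)
v = 33 (v = -124 + 157 = 33)
l(q) = (-67 + q)*(q + (188 + q)/(-232 + q)) (l(q) = (q - 67)*(q + (q + 188)/(q - 232)) = (-67 + q)*(q + (188 + q)/(-232 + q)))
1/(w(112, -296) + l(v)) = 1/((-9 + (⅓)*112) + (-12596 + 33³ - 298*33² + 15665*33)/(-232 + 33)) = 1/((-9 + 112/3) + (-12596 + 35937 - 298*1089 + 516945)/(-199)) = 1/(85/3 - (-12596 + 35937 - 324522 + 516945)/199) = 1/(85/3 - 1/199*215764) = 1/(85/3 - 215764/199) = 1/(-630377/597) = -597/630377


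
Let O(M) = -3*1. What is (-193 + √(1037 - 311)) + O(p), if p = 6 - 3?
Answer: -196 + 11*√6 ≈ -169.06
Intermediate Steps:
p = 3
O(M) = -3
(-193 + √(1037 - 311)) + O(p) = (-193 + √(1037 - 311)) - 3 = (-193 + √726) - 3 = (-193 + 11*√6) - 3 = -196 + 11*√6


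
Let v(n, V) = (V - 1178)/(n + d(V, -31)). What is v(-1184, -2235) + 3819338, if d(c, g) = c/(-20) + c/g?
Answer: 473670902634/124019 ≈ 3.8193e+6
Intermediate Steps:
d(c, g) = -c/20 + c/g (d(c, g) = c*(-1/20) + c/g = -c/20 + c/g)
v(n, V) = (-1178 + V)/(n - 51*V/620) (v(n, V) = (V - 1178)/(n + (-V/20 + V/(-31))) = (-1178 + V)/(n + (-V/20 + V*(-1/31))) = (-1178 + V)/(n + (-V/20 - V/31)) = (-1178 + V)/(n - 51*V/620))
v(-1184, -2235) + 3819338 = 620*(-1178 - 2235)/(-51*(-2235) + 620*(-1184)) + 3819338 = 620*(-3413)/(113985 - 734080) + 3819338 = 620*(-3413)/(-620095) + 3819338 = 620*(-1/620095)*(-3413) + 3819338 = 423212/124019 + 3819338 = 473670902634/124019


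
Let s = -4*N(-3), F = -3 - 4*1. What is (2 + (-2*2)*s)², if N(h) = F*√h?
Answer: -37628 - 448*I*√3 ≈ -37628.0 - 775.96*I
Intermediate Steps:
F = -7 (F = -3 - 4 = -7)
N(h) = -7*√h
s = 28*I*√3 (s = -(-28)*√(-3) = -(-28)*I*√3 = 28*I*√3 ≈ 48.497*I)
(2 + (-2*2)*s)² = (2 + (-2*2)*(28*I*√3))² = (2 - 112*I*√3)²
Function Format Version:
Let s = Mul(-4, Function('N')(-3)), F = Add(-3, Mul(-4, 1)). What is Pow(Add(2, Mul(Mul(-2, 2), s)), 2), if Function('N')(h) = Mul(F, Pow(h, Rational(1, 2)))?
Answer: Add(-37628, Mul(-448, I, Pow(3, Rational(1, 2)))) ≈ Add(-37628., Mul(-775.96, I))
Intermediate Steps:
F = -7 (F = Add(-3, -4) = -7)
Function('N')(h) = Mul(-7, Pow(h, Rational(1, 2)))
s = Mul(28, I, Pow(3, Rational(1, 2))) (s = Mul(-4, Mul(-7, Pow(-3, Rational(1, 2)))) = Mul(-4, Mul(-7, Mul(I, Pow(3, Rational(1, 2))))) = Mul(-4, Mul(-7, I, Pow(3, Rational(1, 2)))) = Mul(28, I, Pow(3, Rational(1, 2))) ≈ Mul(48.497, I))
Pow(Add(2, Mul(Mul(-2, 2), s)), 2) = Pow(Add(2, Mul(Mul(-2, 2), Mul(28, I, Pow(3, Rational(1, 2))))), 2) = Pow(Add(2, Mul(-4, Mul(28, I, Pow(3, Rational(1, 2))))), 2) = Pow(Add(2, Mul(-112, I, Pow(3, Rational(1, 2)))), 2)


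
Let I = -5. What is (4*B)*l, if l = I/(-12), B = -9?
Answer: -15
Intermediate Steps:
l = 5/12 (l = -5/(-12) = -5*(-1/12) = 5/12 ≈ 0.41667)
(4*B)*l = (4*(-9))*(5/12) = -36*5/12 = -15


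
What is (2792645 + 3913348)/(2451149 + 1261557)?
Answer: 6705993/3712706 ≈ 1.8062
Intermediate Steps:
(2792645 + 3913348)/(2451149 + 1261557) = 6705993/3712706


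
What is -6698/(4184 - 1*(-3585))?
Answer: -394/457 ≈ -0.86214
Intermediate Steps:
-6698/(4184 - 1*(-3585)) = -6698/(4184 + 3585) = -6698/7769 = -6698*1/7769 = -394/457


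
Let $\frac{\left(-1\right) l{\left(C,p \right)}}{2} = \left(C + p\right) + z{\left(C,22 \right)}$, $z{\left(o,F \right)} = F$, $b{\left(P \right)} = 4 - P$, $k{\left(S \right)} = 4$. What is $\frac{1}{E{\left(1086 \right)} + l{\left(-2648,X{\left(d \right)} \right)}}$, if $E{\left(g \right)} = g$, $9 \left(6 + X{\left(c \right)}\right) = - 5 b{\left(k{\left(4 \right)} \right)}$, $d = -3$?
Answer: $\frac{1}{6350} \approx 0.00015748$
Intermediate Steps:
$X{\left(c \right)} = -6$ ($X{\left(c \right)} = -6 + \frac{\left(-5\right) \left(4 - 4\right)}{9} = -6 + \frac{\left(-5\right) 0}{9} = -6 + \frac{1}{9} \cdot 0 = -6 + 0 = -6$)
$l{\left(C,p \right)} = -44 - 2 C - 2 p$ ($l{\left(C,p \right)} = - 2 \left(\left(C + p\right) + 22\right) = - 2 \left(22 + C + p\right) = -44 - 2 C - 2 p$)
$\frac{1}{E{\left(1086 \right)} + l{\left(-2648,X{\left(d \right)} \right)}} = \frac{1}{1086 - -5264} = \frac{1}{1086 + \left(-44 + 5296 + 12\right)} = \frac{1}{1086 + 5264} = \frac{1}{6350}$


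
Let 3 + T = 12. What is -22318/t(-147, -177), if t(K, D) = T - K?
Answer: -11159/78 ≈ -143.06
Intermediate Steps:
T = 9 (T = -3 + 12 = 9)
t(K, D) = 9 - K
-22318/t(-147, -177) = -22318/(9 - 1*(-147)) = -22318/(9 + 147) = -22318/156 = -22318*1/156 = -11159/78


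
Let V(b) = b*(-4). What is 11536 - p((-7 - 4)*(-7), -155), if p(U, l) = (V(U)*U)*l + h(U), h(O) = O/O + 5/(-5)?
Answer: -3664444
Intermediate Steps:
V(b) = -4*b
h(O) = 0 (h(O) = 1 + 5*(-⅕) = 1 - 1 = 0)
p(U, l) = -4*l*U² (p(U, l) = ((-4*U)*U)*l + 0 = (-4*U²)*l + 0 = -4*l*U² + 0 = -4*l*U²)
11536 - p((-7 - 4)*(-7), -155) = 11536 - (-4)*(-155)*((-7 - 4)*(-7))² = 11536 - (-4)*(-155)*(-11*(-7))² = 11536 - (-4)*(-155)*77² = 11536 - (-4)*(-155)*5929 = 11536 - 1*3675980 = 11536 - 3675980 = -3664444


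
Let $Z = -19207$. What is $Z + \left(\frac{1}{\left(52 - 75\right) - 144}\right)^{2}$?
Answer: $- \frac{535664022}{27889} \approx -19207.0$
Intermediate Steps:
$Z + \left(\frac{1}{\left(52 - 75\right) - 144}\right)^{2} = -19207 + \left(\frac{1}{\left(52 - 75\right) - 144}\right)^{2} = -19207 + \left(\frac{1}{-23 - 144}\right)^{2} = -19207 + \left(\frac{1}{-167}\right)^{2} = -19207 + \left(- \frac{1}{167}\right)^{2} = -19207 + \frac{1}{27889} = - \frac{535664022}{27889}$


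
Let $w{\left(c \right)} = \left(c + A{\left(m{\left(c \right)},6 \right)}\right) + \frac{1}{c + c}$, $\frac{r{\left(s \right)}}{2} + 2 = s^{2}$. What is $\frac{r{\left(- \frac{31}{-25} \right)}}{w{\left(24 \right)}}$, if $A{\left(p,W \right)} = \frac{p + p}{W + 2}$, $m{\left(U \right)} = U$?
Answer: $- \frac{27744}{900625} \approx -0.030805$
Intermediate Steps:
$A{\left(p,W \right)} = \frac{2 p}{2 + W}$
$r{\left(s \right)} = -4 + 2 s^{2}$
$w{\left(c \right)} = \frac{1}{2 c} + \frac{5 c}{4}$ ($w{\left(c \right)} = \left(c + \frac{2 c}{2 + 6}\right) + \frac{1}{c + c} = \left(c + \frac{2 c}{8}\right) + \frac{1}{2 c} = \left(c + 2 c \frac{1}{8}\right) + \frac{1}{2 c} = \left(c + \frac{c}{4}\right) + \frac{1}{2 c} = \frac{5 c}{4} + \frac{1}{2 c} = \frac{1}{2 c} + \frac{5 c}{4}$)
$\frac{r{\left(- \frac{31}{-25} \right)}}{w{\left(24 \right)}} = \frac{-4 + 2 \left(- \frac{31}{-25}\right)^{2}}{\frac{1}{4} \cdot \frac{1}{24} \left(2 + 5 \cdot 24^{2}\right)} = \frac{-4 + 2 \left(\left(-31\right) \left(- \frac{1}{25}\right)\right)^{2}}{\frac{1}{4} \cdot \frac{1}{24} \left(2 + 5 \cdot 576\right)} = \frac{-4 + 2 \left(\frac{31}{25}\right)^{2}}{\frac{1}{4} \cdot \frac{1}{24} \left(2 + 2880\right)} = \frac{-4 + 2 \cdot \frac{961}{625}}{\frac{1}{4} \cdot \frac{1}{24} \cdot 2882} = \frac{-4 + \frac{1922}{625}}{\frac{1441}{48}} = \left(- \frac{578}{625}\right) \frac{48}{1441} = - \frac{27744}{900625}$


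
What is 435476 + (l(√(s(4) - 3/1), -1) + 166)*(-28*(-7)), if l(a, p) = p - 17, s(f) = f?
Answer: 464484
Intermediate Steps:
l(a, p) = -17 + p
435476 + (l(√(s(4) - 3/1), -1) + 166)*(-28*(-7)) = 435476 + ((-17 - 1) + 166)*(-28*(-7)) = 435476 + (-18 + 166)*196 = 435476 + 148*196 = 435476 + 29008 = 464484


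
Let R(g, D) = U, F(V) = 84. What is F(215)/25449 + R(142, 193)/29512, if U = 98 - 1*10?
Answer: 11565/1840811 ≈ 0.0062826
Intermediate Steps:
U = 88 (U = 98 - 10 = 88)
R(g, D) = 88
F(215)/25449 + R(142, 193)/29512 = 84/25449 + 88/29512 = 84*(1/25449) + 88*(1/29512) = 28/8483 + 11/3689 = 11565/1840811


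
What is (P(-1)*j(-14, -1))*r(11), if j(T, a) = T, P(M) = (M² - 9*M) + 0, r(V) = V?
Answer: -1540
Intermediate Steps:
P(M) = M² - 9*M
(P(-1)*j(-14, -1))*r(11) = (-(-9 - 1)*(-14))*11 = (-1*(-10)*(-14))*11 = (10*(-14))*11 = -140*11 = -1540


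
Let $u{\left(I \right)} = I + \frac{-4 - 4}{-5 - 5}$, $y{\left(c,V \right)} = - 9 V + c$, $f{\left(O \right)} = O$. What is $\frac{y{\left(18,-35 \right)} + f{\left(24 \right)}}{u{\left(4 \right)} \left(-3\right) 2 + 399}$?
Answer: $\frac{595}{617} \approx 0.96434$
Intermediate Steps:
$y{\left(c,V \right)} = c - 9 V$
$u{\left(I \right)} = \frac{4}{5} + I$ ($u{\left(I \right)} = I - \frac{8}{-10} = I - - \frac{4}{5} = I + \frac{4}{5} = \frac{4}{5} + I$)
$\frac{y{\left(18,-35 \right)} + f{\left(24 \right)}}{u{\left(4 \right)} \left(-3\right) 2 + 399} = \frac{\left(18 - -315\right) + 24}{\left(\frac{4}{5} + 4\right) \left(-3\right) 2 + 399} = \frac{\left(18 + 315\right) + 24}{\frac{24}{5} \left(-3\right) 2 + 399} = \frac{333 + 24}{\left(- \frac{72}{5}\right) 2 + 399} = \frac{357}{- \frac{144}{5} + 399} = \frac{357}{\frac{1851}{5}} = 357 \cdot \frac{5}{1851} = \frac{595}{617}$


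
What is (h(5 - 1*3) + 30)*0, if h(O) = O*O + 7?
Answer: 0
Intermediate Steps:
h(O) = 7 + O² (h(O) = O² + 7 = 7 + O²)
(h(5 - 1*3) + 30)*0 = ((7 + (5 - 1*3)²) + 30)*0 = ((7 + (5 - 3)²) + 30)*0 = ((7 + 2²) + 30)*0 = ((7 + 4) + 30)*0 = (11 + 30)*0 = 41*0 = 0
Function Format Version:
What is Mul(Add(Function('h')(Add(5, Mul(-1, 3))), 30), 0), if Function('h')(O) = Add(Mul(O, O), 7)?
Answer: 0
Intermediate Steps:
Function('h')(O) = Add(7, Pow(O, 2)) (Function('h')(O) = Add(Pow(O, 2), 7) = Add(7, Pow(O, 2)))
Mul(Add(Function('h')(Add(5, Mul(-1, 3))), 30), 0) = Mul(Add(Add(7, Pow(Add(5, Mul(-1, 3)), 2)), 30), 0) = Mul(Add(Add(7, Pow(Add(5, -3), 2)), 30), 0) = Mul(Add(Add(7, Pow(2, 2)), 30), 0) = Mul(Add(Add(7, 4), 30), 0) = Mul(Add(11, 30), 0) = Mul(41, 0) = 0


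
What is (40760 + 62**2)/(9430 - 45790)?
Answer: -1239/1010 ≈ -1.2267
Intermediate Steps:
(40760 + 62**2)/(9430 - 45790) = (40760 + 3844)/(-36360) = 44604*(-1/36360) = -1239/1010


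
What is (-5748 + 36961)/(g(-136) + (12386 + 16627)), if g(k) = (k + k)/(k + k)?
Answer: 31213/29014 ≈ 1.0758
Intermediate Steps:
g(k) = 1 (g(k) = (2*k)/((2*k)) = (2*k)*(1/(2*k)) = 1)
(-5748 + 36961)/(g(-136) + (12386 + 16627)) = (-5748 + 36961)/(1 + (12386 + 16627)) = 31213/(1 + 29013) = 31213/29014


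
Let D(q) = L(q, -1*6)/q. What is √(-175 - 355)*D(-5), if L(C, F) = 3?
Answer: -3*I*√530/5 ≈ -13.813*I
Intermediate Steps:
D(q) = 3/q
√(-175 - 355)*D(-5) = √(-175 - 355)*(3/(-5)) = √(-530)*(3*(-⅕)) = (I*√530)*(-⅗) = -3*I*√530/5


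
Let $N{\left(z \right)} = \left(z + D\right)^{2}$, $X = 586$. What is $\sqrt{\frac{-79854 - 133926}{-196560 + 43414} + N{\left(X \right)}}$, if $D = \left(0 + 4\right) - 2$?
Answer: $\frac{\sqrt{41372489103954}}{10939} \approx 588.0$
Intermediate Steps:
$D = 2$ ($D = 4 - 2 = 2$)
$N{\left(z \right)} = \left(2 + z\right)^{2}$ ($N{\left(z \right)} = \left(z + 2\right)^{2} = \left(2 + z\right)^{2}$)
$\sqrt{\frac{-79854 - 133926}{-196560 + 43414} + N{\left(X \right)}} = \sqrt{\frac{-79854 - 133926}{-196560 + 43414} + \left(2 + 586\right)^{2}} = \sqrt{- \frac{213780}{-153146} + 588^{2}} = \sqrt{\left(-213780\right) \left(- \frac{1}{153146}\right) + 345744} = \sqrt{\frac{15270}{10939} + 345744} = \sqrt{\frac{3782108886}{10939}} = \frac{\sqrt{41372489103954}}{10939}$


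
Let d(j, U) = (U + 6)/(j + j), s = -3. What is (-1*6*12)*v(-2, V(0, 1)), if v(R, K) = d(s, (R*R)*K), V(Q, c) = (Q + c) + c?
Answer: 168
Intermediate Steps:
V(Q, c) = Q + 2*c
d(j, U) = (6 + U)/(2*j) (d(j, U) = (6 + U)/((2*j)) = (6 + U)*(1/(2*j)) = (6 + U)/(2*j))
v(R, K) = -1 - K*R**2/6 (v(R, K) = (1/2)*(6 + (R*R)*K)/(-3) = (1/2)*(-1/3)*(6 + R**2*K) = (1/2)*(-1/3)*(6 + K*R**2) = -1 - K*R**2/6)
(-1*6*12)*v(-2, V(0, 1)) = (-1*6*12)*(-1 - 1/6*(0 + 2*1)*(-2)**2) = (-6*12)*(-1 - 1/6*(0 + 2)*4) = -72*(-1 - 1/6*2*4) = -72*(-1 - 4/3) = -72*(-7/3) = 168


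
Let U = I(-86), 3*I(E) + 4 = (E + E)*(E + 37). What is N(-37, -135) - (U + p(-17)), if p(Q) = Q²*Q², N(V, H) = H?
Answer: -86464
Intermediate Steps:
I(E) = -4/3 + 2*E*(37 + E)/3 (I(E) = -4/3 + ((E + E)*(E + 37))/3 = -4/3 + ((2*E)*(37 + E))/3 = -4/3 + (2*E*(37 + E))/3 = -4/3 + 2*E*(37 + E)/3)
U = 2808 (U = -4/3 + (⅔)*(-86)² + (74/3)*(-86) = -4/3 + (⅔)*7396 - 6364/3 = -4/3 + 14792/3 - 6364/3 = 2808)
p(Q) = Q⁴
N(-37, -135) - (U + p(-17)) = -135 - (2808 + (-17)⁴) = -135 - (2808 + 83521) = -135 - 1*86329 = -135 - 86329 = -86464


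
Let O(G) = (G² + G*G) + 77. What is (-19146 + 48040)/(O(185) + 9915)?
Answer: 14447/39221 ≈ 0.36835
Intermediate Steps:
O(G) = 77 + 2*G² (O(G) = (G² + G²) + 77 = 2*G² + 77 = 77 + 2*G²)
(-19146 + 48040)/(O(185) + 9915) = (-19146 + 48040)/((77 + 2*185²) + 9915) = 28894/((77 + 2*34225) + 9915) = 28894/((77 + 68450) + 9915) = 28894/(68527 + 9915) = 28894/78442 = 28894*(1/78442) = 14447/39221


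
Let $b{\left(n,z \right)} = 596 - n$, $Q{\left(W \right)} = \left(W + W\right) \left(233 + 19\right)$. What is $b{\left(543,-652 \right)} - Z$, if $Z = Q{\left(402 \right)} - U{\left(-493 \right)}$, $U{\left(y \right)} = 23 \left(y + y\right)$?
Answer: $-225233$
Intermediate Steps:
$U{\left(y \right)} = 46 y$ ($U{\left(y \right)} = 23 \cdot 2 y = 46 y$)
$Q{\left(W \right)} = 504 W$ ($Q{\left(W \right)} = 2 W 252 = 504 W$)
$Z = 225286$ ($Z = 504 \cdot 402 - 46 \left(-493\right) = 202608 - -22678 = 202608 + 22678 = 225286$)
$b{\left(543,-652 \right)} - Z = \left(596 - 543\right) - 225286 = 53 - 225286 = -225233$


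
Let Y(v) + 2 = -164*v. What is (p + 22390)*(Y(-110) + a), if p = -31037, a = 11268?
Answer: -253408982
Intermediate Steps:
Y(v) = -2 - 164*v
(p + 22390)*(Y(-110) + a) = (-31037 + 22390)*((-2 - 164*(-110)) + 11268) = -8647*((-2 + 18040) + 11268) = -8647*(18038 + 11268) = -8647*29306 = -253408982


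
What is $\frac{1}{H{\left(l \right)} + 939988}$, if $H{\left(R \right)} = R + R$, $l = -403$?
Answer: $\frac{1}{939182} \approx 1.0648 \cdot 10^{-6}$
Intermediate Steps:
$H{\left(R \right)} = 2 R$
$\frac{1}{H{\left(l \right)} + 939988} = \frac{1}{2 \left(-403\right) + 939988} = \frac{1}{-806 + 939988} = \frac{1}{939182}$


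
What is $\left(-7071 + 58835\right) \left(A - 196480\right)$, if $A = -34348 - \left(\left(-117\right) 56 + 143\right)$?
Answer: $-11616825116$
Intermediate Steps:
$A = -27939$ ($A = -34348 - \left(-6552 + 143\right) = -34348 - -6409 = -34348 + 6409 = -27939$)
$\left(-7071 + 58835\right) \left(A - 196480\right) = \left(-7071 + 58835\right) \left(-27939 - 196480\right) = 51764 \left(-224419\right) = -11616825116$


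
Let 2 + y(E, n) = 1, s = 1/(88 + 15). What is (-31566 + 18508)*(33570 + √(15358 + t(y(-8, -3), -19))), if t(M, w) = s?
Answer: -438357060 - 326450*√260693/103 ≈ -4.3998e+8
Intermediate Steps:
s = 1/103 ≈ 0.0097087
y(E, n) = -1 (y(E, n) = -2 + 1 = -1)
t(M, w) = 1/103
(-31566 + 18508)*(33570 + √(15358 + t(y(-8, -3), -19))) = (-31566 + 18508)*(33570 + √(15358 + 1/103)) = -13058*(33570 + √(1581875/103)) = -13058*(33570 + 25*√260693/103) = -438357060 - 326450*√260693/103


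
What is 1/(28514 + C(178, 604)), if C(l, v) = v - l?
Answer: 1/28940 ≈ 3.4554e-5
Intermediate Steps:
1/(28514 + C(178, 604)) = 1/(28514 + (604 - 1*178)) = 1/(28514 + (604 - 178)) = 1/(28514 + 426) = 1/28940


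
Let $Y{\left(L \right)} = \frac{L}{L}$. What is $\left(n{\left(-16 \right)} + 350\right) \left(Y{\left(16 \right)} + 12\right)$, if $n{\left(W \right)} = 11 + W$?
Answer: $4485$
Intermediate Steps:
$Y{\left(L \right)} = 1$
$\left(n{\left(-16 \right)} + 350\right) \left(Y{\left(16 \right)} + 12\right) = \left(\left(11 - 16\right) + 350\right) \left(1 + 12\right) = \left(-5 + 350\right) 13 = 345 \cdot 13 = 4485$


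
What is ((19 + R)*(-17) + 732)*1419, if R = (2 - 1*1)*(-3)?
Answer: 652740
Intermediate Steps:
R = -3 (R = (2 - 1)*(-3) = 1*(-3) = -3)
((19 + R)*(-17) + 732)*1419 = ((19 - 3)*(-17) + 732)*1419 = (16*(-17) + 732)*1419 = (-272 + 732)*1419 = 460*1419 = 652740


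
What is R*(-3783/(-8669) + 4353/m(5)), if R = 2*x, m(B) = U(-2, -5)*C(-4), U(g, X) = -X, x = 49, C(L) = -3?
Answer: -1230860792/43345 ≈ -28397.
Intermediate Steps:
m(B) = -15 (m(B) = -1*(-5)*(-3) = 5*(-3) = -15)
R = 98 (R = 2*49 = 98)
R*(-3783/(-8669) + 4353/m(5)) = 98*(-3783/(-8669) + 4353/(-15)) = 98*(-3783*(-1/8669) + 4353*(-1/15)) = 98*(3783/8669 - 1451/5) = 98*(-12559804/43345) = -1230860792/43345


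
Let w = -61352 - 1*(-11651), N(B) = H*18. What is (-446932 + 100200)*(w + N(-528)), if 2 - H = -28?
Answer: 17045691852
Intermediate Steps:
H = 30 (H = 2 - 1*(-28) = 2 + 28 = 30)
N(B) = 540 (N(B) = 30*18 = 540)
w = -49701 (w = -61352 + 11651 = -49701)
(-446932 + 100200)*(w + N(-528)) = (-446932 + 100200)*(-49701 + 540) = -346732*(-49161) = 17045691852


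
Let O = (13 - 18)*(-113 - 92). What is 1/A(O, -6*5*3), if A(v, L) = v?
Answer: 1/1025 ≈ 0.00097561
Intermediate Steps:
O = 1025 (O = -5*(-205) = 1025)
1/A(O, -6*5*3) = 1/1025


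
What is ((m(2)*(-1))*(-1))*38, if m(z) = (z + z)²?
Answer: 608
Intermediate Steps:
m(z) = 4*z² (m(z) = (2*z)² = 4*z²)
((m(2)*(-1))*(-1))*38 = (((4*2²)*(-1))*(-1))*38 = (((4*4)*(-1))*(-1))*38 = ((16*(-1))*(-1))*38 = -16*(-1)*38 = 16*38 = 608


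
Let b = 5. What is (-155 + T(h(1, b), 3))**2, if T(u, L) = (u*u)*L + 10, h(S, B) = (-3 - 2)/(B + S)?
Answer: 2941225/144 ≈ 20425.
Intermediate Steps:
h(S, B) = -5/(B + S)
T(u, L) = 10 + L*u**2 (T(u, L) = u**2*L + 10 = L*u**2 + 10 = 10 + L*u**2)
(-155 + T(h(1, b), 3))**2 = (-155 + (10 + 3*(-5/(5 + 1))**2))**2 = (-155 + (10 + 3*(-5/6)**2))**2 = (-155 + (10 + 3*(25/36)))**2 = (-155 + (10 + 25/12))**2 = (-155 + 145/12)**2 = (-1715/12)**2 = 2941225/144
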